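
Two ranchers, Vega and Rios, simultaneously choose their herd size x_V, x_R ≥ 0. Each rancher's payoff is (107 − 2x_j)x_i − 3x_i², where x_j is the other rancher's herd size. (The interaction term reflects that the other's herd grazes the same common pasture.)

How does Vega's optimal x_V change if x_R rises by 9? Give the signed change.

Vega's payoff is (107 − 2x_R)x_V − 3x_V².
∂π/∂x_V = 107 − 2x_R − 6x_V = 0, so x_V = 107/6 − (1/3)x_R.
The reaction-function slope is −1/3, so a 9-unit rise in x_R moves x_V by −1/3 × 9 = −3. Vega's best response falls — the actions are strategic substitutes.

-3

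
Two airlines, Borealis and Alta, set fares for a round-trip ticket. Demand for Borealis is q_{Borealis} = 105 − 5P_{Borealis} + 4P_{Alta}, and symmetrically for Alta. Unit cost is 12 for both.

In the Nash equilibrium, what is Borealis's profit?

1201.25

Borealis's profit: π = (P_{Borealis} − 12)(105 − 5P_{Borealis} + 4P_{Alta}).
∂π/∂P_{Borealis} = 165 − 10P_{Borealis} + 4P_{Alta} = 0 ⇒ P_{Borealis} = 16.5 + 0.4P_{Alta}.
The game is symmetric, so in equilibrium P_{Alta} = P_{Borealis}: the reaction function gives 0.6P_{Borealis} = 16.5, hence P_{Borealis} = 27.5.
q_{Borealis} = 105 − 5·27.5 + 4·27.5 = 77.5.
Profit = (27.5 − 12)·77.5 = 1201.25.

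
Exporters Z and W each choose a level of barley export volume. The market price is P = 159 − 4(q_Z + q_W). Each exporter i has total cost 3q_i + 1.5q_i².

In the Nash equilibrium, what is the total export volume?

Exporter Z's profit: π = q_Z(159 − 4(q_Z + q_W)) − 3q_Z − 1.5q_Z².
∂π/∂q_Z = 156 − 11q_Z − 4q_W = 0, so q_Z = 156/11 − (4/11)q_W.
By symmetry q_W = q_Z; substituting into the reaction function, (15/11)q_Z = 156/11 and q_Z = 10.4.
Total export volume: 10.4 + 10.4 = 20.8.

20.8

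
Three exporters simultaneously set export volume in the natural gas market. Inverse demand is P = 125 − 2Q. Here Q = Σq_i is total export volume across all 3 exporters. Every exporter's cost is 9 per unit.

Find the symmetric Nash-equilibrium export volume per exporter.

A representative exporter's profit is π_i = q_i(125 − 2Q) − 9q_i, with Q = q_i + Σ_{j≠i} q_j.
First-order condition: 116 − 4q_i − 2Σ_{j≠i} q_j = 0.
With identical exporters, set every q_j = q: then 116 − 4q − 4q = 0, i.e. q = 116/8 = 14.5.

14.5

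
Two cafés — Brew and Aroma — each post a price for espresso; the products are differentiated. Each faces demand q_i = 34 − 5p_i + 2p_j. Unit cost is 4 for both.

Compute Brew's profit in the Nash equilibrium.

Brew's profit: π = (p_{Brew} − 4)(34 − 5p_{Brew} + 2p_{Aroma}).
∂π/∂p_{Brew} = 54 − 10p_{Brew} + 2p_{Aroma} = 0 ⇒ p_{Brew} = 5.4 + 0.2p_{Aroma}.
The game is symmetric, so in equilibrium p_{Aroma} = p_{Brew}: the reaction function gives 0.8p_{Brew} = 5.4, hence p_{Brew} = 6.75.
q_{Brew} = 34 − 5·6.75 + 2·6.75 = 13.75.
Profit = (6.75 − 4)·13.75 = 37.8125.

37.8125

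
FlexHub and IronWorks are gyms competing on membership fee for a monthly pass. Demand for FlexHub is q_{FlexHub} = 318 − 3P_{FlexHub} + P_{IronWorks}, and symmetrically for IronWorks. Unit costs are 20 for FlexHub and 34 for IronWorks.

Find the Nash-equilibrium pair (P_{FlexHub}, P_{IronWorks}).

76.8, 82.8

FlexHub's profit: π = (P_{FlexHub} − 20)(318 − 3P_{FlexHub} + P_{IronWorks}).
∂π/∂P_{FlexHub} = 378 − 6P_{FlexHub} + P_{IronWorks} = 0 ⇒ P_{FlexHub} = 63 + (1/6)P_{IronWorks}.
Similarly P_{IronWorks} = 70 + (1/6)P_{FlexHub}.
Substituting the second reaction function into the first: P_{FlexHub} = 63 + (1/6)(70 + (1/6)P_{FlexHub}), which gives (35/36)P_{FlexHub} = 224/3 ⇒ P_{FlexHub} = 76.8.
Then P_{IronWorks} = 70 + (1/6)·76.8 = 82.8.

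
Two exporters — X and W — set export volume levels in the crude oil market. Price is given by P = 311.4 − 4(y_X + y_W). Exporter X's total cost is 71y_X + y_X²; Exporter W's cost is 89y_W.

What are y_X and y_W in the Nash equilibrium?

Exporter X's profit: π = y_X(311.4 − 4(y_X + y_W)) − 71y_X − y_X².
∂π/∂y_X = 240.4 − 10y_X − 4y_W = 0, so y_X = 24.04 − 0.4y_W.
For W: ∂π/∂y_W = 222.4 − 8y_W − 4y_X = 0 ⇒ y_W = 27.8 − 0.5y_X.
Plugging y_W into X's best response: y_X = 24.04 − 0.4(27.8 − 0.5y_X) ⇒ 0.8y_X = 12.92, so y_X = 16.15.
Then y_W = 27.8 − 0.5·16.15 = 19.725.

16.15, 19.725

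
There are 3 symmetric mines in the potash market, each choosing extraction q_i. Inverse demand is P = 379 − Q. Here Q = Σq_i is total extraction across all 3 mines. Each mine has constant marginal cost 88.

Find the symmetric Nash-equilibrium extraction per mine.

A representative mine's profit is π_i = q_i(379 − Q) − 88q_i, with Q = q_i + Σ_{j≠i} q_j.
First-order condition: 291 − 2q_i − Σ_{j≠i} q_j = 0.
In a symmetric equilibrium every mine chooses the same q, so Σ_{j≠i} q_j = 2q. The condition becomes 291 − 4q = 0, giving q = 291/4 = 72.75.

72.75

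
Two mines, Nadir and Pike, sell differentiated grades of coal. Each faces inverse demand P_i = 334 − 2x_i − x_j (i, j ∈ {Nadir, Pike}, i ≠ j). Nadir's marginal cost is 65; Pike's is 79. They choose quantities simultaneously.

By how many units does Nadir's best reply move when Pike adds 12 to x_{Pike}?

Mine Nadir's profit: π = x_{Nadir}(334 − 2x_{Nadir} − x_{Pike}) − 65x_{Nadir}.
∂π/∂x_{Nadir} = 269 − 4x_{Nadir} − x_{Pike} = 0 ⇒ x_{Nadir} = 67.25 − 0.25x_{Pike}.
The reaction-function slope is −0.25, so a 12-unit rise in x_{Pike} moves x_{Nadir} by −0.25 × 12 = −3. Nadir's best response falls — the actions are strategic substitutes.

-3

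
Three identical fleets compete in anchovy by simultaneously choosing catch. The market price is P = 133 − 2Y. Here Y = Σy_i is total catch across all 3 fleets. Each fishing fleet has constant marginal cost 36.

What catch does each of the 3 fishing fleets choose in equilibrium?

12.125

A representative fishing fleet's profit is π_i = y_i(133 − 2Y) − 36y_i, with Y = y_i + Σ_{j≠i} y_j.
First-order condition: 97 − 4y_i − 2Σ_{j≠i} y_j = 0.
In a symmetric equilibrium every fishing fleet chooses the same y, so Σ_{j≠i} y_j = 2y. The condition becomes 97 − 8y = 0, giving y = 97/8 = 12.125.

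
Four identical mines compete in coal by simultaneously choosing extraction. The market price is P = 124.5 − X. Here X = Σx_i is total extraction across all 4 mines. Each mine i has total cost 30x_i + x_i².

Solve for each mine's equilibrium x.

A representative mine's profit is π_i = x_i(124.5 − X) − 30x_i − x_i², with X = x_i + Σ_{j≠i} x_j.
First-order condition: 94.5 − 4x_i − Σ_{j≠i} x_j = 0.
In a symmetric equilibrium every mine chooses the same x, so Σ_{j≠i} x_j = 3x. The condition becomes 94.5 − 7x = 0, giving x = 94.5/7 = 13.5.

13.5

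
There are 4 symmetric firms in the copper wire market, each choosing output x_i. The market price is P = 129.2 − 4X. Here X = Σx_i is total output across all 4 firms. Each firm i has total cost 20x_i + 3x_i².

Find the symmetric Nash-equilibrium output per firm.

A representative firm's profit is π_i = x_i(129.2 − 4X) − 20x_i − 3x_i², with X = x_i + Σ_{j≠i} x_j.
First-order condition: 109.2 − 14x_i − 4Σ_{j≠i} x_j = 0.
In a symmetric equilibrium every firm chooses the same x, so Σ_{j≠i} x_j = 3x. The condition becomes 109.2 − 26x = 0, giving x = 109.2/26 = 4.2.

4.2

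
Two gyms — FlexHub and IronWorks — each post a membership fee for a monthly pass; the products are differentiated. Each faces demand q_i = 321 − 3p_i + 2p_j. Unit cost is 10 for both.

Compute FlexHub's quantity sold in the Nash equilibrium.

FlexHub's profit: π = (p_{FlexHub} − 10)(321 − 3p_{FlexHub} + 2p_{IronWorks}).
∂π/∂p_{FlexHub} = 351 − 6p_{FlexHub} + 2p_{IronWorks} = 0 ⇒ p_{FlexHub} = 58.5 + (1/3)p_{IronWorks}.
The game is symmetric, so in equilibrium p_{IronWorks} = p_{FlexHub}: the reaction function gives (2/3)p_{FlexHub} = 58.5, hence p_{FlexHub} = 87.75.
q_{FlexHub} = 321 − 3·87.75 + 2·87.75 = 233.25.

233.25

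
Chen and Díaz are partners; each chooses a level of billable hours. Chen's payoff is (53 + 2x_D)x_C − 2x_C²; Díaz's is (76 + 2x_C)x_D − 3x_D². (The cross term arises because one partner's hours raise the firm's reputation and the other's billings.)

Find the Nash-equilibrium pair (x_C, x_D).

23.5, 20.5

Expanding Chen's payoff: 53x_C + 2x_Dx_C − 2x_C².
∂π/∂x_C = 53 + 2x_D − 4x_C = 0, so x_C = 13.25 + 0.5x_D.
Likewise for Díaz: x_D = 38/3 + (1/3)x_C.
Solving the two reaction functions simultaneously: (1 − (0.5)(1/3))x_C = 13.25 + 0.5·(38/3), so (5/6)x_C = 235/12 and x_C = 23.5.
Then x_D = 38/3 + (1/3)·23.5 = 20.5.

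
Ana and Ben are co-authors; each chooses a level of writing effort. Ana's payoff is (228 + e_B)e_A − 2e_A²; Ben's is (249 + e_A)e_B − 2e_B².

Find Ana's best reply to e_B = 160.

97

Expanding Ana's payoff: 228e_A + e_Be_A − 2e_A².
∂π/∂e_A = 228 + e_B − 4e_A = 0, so e_A = 57 + 0.25e_B.
At e_B = 160: e_A = 57 + 0.25·160 = 97.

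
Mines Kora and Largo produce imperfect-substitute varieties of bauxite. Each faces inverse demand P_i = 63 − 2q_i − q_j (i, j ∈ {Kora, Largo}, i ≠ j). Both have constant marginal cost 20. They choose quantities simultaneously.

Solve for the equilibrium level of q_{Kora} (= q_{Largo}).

Mine Kora's profit: π = q_{Kora}(63 − 2q_{Kora} − q_{Largo}) − 20q_{Kora}.
∂π/∂q_{Kora} = 43 − 4q_{Kora} − q_{Largo} = 0 ⇒ q_{Kora} = 10.75 − 0.25q_{Largo}.
By symmetry q_{Largo} = q_{Kora}; substituting into the reaction function, 1.25q_{Kora} = 10.75 and q_{Kora} = 8.6.

8.6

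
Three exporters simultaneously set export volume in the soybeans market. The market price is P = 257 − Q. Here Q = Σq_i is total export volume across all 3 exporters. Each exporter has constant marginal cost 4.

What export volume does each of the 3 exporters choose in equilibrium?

63.25

A representative exporter's profit is π_i = q_i(257 − Q) − 4q_i, with Q = q_i + Σ_{j≠i} q_j.
First-order condition: 253 − 2q_i − Σ_{j≠i} q_j = 0.
With identical exporters, set every q_j = q: then 253 − 2q − 2q = 0, i.e. q = 253/4 = 63.25.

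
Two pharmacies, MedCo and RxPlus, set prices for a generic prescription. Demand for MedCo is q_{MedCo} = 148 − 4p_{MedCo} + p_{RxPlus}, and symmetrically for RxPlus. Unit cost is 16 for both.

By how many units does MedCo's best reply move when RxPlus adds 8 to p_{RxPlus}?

MedCo's profit: π = (p_{MedCo} − 16)(148 − 4p_{MedCo} + p_{RxPlus}).
∂π/∂p_{MedCo} = 212 − 8p_{MedCo} + p_{RxPlus} = 0 ⇒ p_{MedCo} = 26.5 + 0.125p_{RxPlus}.
The reaction-function slope is 0.125, so an 8-unit rise in p_{RxPlus} moves p_{MedCo} by 0.125 × 8 = 1. MedCo's best response rises — the actions are strategic complements.

1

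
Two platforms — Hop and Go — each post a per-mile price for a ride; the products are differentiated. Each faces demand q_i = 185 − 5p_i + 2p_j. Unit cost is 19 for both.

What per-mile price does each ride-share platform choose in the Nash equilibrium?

Hop's profit: π = (p_{Hop} − 19)(185 − 5p_{Hop} + 2p_{Go}).
∂π/∂p_{Hop} = 280 − 10p_{Hop} + 2p_{Go} = 0 ⇒ p_{Hop} = 28 + 0.2p_{Go}.
By symmetry p_{Go} = p_{Hop}; substituting into the reaction function, 0.8p_{Hop} = 28 and p_{Hop} = 35.

35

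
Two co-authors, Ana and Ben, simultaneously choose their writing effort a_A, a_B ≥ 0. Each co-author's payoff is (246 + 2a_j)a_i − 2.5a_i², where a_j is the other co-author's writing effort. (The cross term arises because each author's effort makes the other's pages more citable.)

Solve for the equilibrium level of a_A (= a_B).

82

Ana's payoff is (246 + 2a_B)a_A − 2.5a_A².
∂π/∂a_A = 246 + 2a_B − 5a_A = 0, so a_A = 49.2 + 0.4a_B.
The game is symmetric, so in equilibrium a_B = a_A: the reaction function gives 0.6a_A = 49.2, hence a_A = 82.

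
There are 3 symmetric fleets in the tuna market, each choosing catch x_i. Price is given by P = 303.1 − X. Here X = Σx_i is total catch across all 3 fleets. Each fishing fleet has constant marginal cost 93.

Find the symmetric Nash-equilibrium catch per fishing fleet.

A representative fishing fleet's profit is π_i = x_i(303.1 − X) − 93x_i, with X = x_i + Σ_{j≠i} x_j.
First-order condition: 210.1 − 2x_i − Σ_{j≠i} x_j = 0.
In a symmetric equilibrium every fishing fleet chooses the same x, so Σ_{j≠i} x_j = 2x. The condition becomes 210.1 − 4x = 0, giving x = 210.1/4 = 52.525.

52.525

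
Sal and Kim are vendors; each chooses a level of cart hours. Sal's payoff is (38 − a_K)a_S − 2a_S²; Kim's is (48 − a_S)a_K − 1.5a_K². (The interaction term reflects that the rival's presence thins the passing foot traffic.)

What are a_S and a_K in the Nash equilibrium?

Expanding Sal's payoff: 38a_S − a_Ka_S − 2a_S².
∂π/∂a_S = 38 − a_K − 4a_S = 0, so a_S = 9.5 − 0.25a_K.
Likewise for Kim: a_K = 16 − (1/3)a_S.
Solving the two reaction functions simultaneously: (1 − (−0.25)(−1/3))a_S = 9.5 − 0.25·16, so (11/12)a_S = 5.5 and a_S = 6.
Then a_K = 16 − (1/3)·6 = 14.

6, 14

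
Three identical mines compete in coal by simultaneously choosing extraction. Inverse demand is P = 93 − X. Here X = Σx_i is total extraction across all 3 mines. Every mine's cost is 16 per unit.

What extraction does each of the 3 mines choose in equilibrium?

A representative mine's profit is π_i = x_i(93 − X) − 16x_i, with X = x_i + Σ_{j≠i} x_j.
First-order condition: 77 − 2x_i − Σ_{j≠i} x_j = 0.
With identical mines, set every x_j = x: then 77 − 2x − 2x = 0, i.e. x = 77/4 = 19.25.

19.25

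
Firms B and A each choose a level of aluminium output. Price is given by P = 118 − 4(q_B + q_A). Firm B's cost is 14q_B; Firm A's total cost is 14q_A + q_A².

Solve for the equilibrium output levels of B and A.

Firm B's profit: π = q_B(118 − 4(q_B + q_A)) − 14q_B.
∂π/∂q_B = 104 − 8q_B − 4q_A = 0, so q_B = 13 − 0.5q_A.
For A: ∂π/∂q_A = 104 − 10q_A − 4q_B = 0 ⇒ q_A = 10.4 − 0.4q_B.
Solving the two reaction functions simultaneously: (1 − (−0.5)(−0.4))q_B = 13 − 0.5·10.4, so 0.8q_B = 7.8 and q_B = 9.75.
Then q_A = 10.4 − 0.4·9.75 = 6.5.

9.75, 6.5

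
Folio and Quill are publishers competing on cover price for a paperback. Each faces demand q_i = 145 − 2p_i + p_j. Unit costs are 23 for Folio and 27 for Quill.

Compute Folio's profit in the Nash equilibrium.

3394.88

Folio's profit: π = (p_{Folio} − 23)(145 − 2p_{Folio} + p_{Quill}).
∂π/∂p_{Folio} = 191 − 4p_{Folio} + p_{Quill} = 0 ⇒ p_{Folio} = 47.75 + 0.25p_{Quill}.
Similarly p_{Quill} = 49.75 + 0.25p_{Folio}.
Plugging p_{Quill} into Folio's best response: p_{Folio} = 47.75 + 0.25(49.75 + 0.25p_{Folio}) ⇒ 0.9375p_{Folio} = 60.1875, so p_{Folio} = 64.2.
Then p_{Quill} = 49.75 + 0.25·64.2 = 65.8.
q_{Folio} = 145 − 2·64.2 + 65.8 = 82.4.
Profit = (64.2 − 23)·82.4 = 3394.88.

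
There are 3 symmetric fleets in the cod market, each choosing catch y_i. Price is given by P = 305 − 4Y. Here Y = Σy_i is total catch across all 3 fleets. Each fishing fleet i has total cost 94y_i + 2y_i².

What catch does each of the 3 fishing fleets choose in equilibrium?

A representative fishing fleet's profit is π_i = y_i(305 − 4Y) − 94y_i − 2y_i², with Y = y_i + Σ_{j≠i} y_j.
First-order condition: 211 − 12y_i − 4Σ_{j≠i} y_j = 0.
Imposing symmetry (y_j = y for all j) turns Σ_{j≠i} y_j into 2y, so 211 = 20y and y = 10.55.

10.55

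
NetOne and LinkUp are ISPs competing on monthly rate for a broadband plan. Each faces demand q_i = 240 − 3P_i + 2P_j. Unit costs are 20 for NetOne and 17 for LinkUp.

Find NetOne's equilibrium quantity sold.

163.3125

NetOne's profit: π = (P_{NetOne} − 20)(240 − 3P_{NetOne} + 2P_{LinkUp}).
∂π/∂P_{NetOne} = 300 − 6P_{NetOne} + 2P_{LinkUp} = 0 ⇒ P_{NetOne} = 50 + (1/3)P_{LinkUp}.
Similarly P_{LinkUp} = 48.5 + (1/3)P_{NetOne}.
Substituting the second reaction function into the first: P_{NetOne} = 50 + (1/3)(48.5 + (1/3)P_{NetOne}), which gives (8/9)P_{NetOne} = 397/6 ⇒ P_{NetOne} = 74.4375.
Then P_{LinkUp} = 48.5 + (1/3)·74.4375 = 73.3125.
q_{NetOne} = 240 − 3·74.4375 + 2·73.3125 = 163.3125.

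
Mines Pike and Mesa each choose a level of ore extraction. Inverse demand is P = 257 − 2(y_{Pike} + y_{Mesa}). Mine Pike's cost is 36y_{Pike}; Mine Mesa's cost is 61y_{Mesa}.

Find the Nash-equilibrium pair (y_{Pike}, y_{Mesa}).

Mine Pike's profit: π = y_{Pike}(257 − 2(y_{Pike} + y_{Mesa})) − 36y_{Pike}.
∂π/∂y_{Pike} = 221 − 4y_{Pike} − 2y_{Mesa} = 0, so y_{Pike} = 55.25 − 0.5y_{Mesa}.
By the same steps for Mesa: y_{Mesa} = 49 − 0.5y_{Pike}.
Substituting the second reaction function into the first: y_{Pike} = 55.25 − 0.5(49 − 0.5y_{Pike}), which gives 0.75y_{Pike} = 30.75 ⇒ y_{Pike} = 41.
Then y_{Mesa} = 49 − 0.5·41 = 28.5.

41, 28.5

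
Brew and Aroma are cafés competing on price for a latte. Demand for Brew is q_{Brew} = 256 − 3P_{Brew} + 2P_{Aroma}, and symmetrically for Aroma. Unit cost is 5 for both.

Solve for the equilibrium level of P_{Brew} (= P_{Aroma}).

Brew's profit: π = (P_{Brew} − 5)(256 − 3P_{Brew} + 2P_{Aroma}).
∂π/∂P_{Brew} = 271 − 6P_{Brew} + 2P_{Aroma} = 0 ⇒ P_{Brew} = 271/6 + (1/3)P_{Aroma}.
By symmetry P_{Aroma} = P_{Brew}; substituting into the reaction function, (2/3)P_{Brew} = 271/6 and P_{Brew} = 67.75.

67.75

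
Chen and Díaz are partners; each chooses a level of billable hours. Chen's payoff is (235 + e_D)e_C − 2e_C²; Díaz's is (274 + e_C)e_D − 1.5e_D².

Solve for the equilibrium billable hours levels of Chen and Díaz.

Expanding Chen's payoff: 235e_C + e_De_C − 2e_C².
∂π/∂e_C = 235 + e_D − 4e_C = 0, so e_C = 58.75 + 0.25e_D.
Likewise for Díaz: e_D = 274/3 + (1/3)e_C.
Plugging e_D into Chen's best response: e_C = 58.75 + 0.25(274/3 + (1/3)e_C) ⇒ (11/12)e_C = 979/12, so e_C = 89.
Then e_D = 274/3 + (1/3)·89 = 121.

89, 121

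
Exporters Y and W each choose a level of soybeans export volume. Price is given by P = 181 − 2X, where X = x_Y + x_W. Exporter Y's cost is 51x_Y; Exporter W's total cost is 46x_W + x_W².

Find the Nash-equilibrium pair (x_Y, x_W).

Exporter Y's profit: π = x_Y(181 − 2(x_Y + x_W)) − 51x_Y.
∂π/∂x_Y = 130 − 4x_Y − 2x_W = 0, so x_Y = 32.5 − 0.5x_W.
For W: ∂π/∂x_W = 135 − 6x_W − 2x_Y = 0 ⇒ x_W = 22.5 − (1/3)x_Y.
Substituting the second reaction function into the first: x_Y = 32.5 − 0.5(22.5 − (1/3)x_Y), which gives (5/6)x_Y = 21.25 ⇒ x_Y = 25.5.
Then x_W = 22.5 − (1/3)·25.5 = 14.

25.5, 14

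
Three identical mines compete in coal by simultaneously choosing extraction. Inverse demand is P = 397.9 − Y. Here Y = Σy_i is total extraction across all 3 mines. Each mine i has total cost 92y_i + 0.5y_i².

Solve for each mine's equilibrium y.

61.18

A representative mine's profit is π_i = y_i(397.9 − Y) − 92y_i − 0.5y_i², with Y = y_i + Σ_{j≠i} y_j.
First-order condition: 305.9 − 3y_i − Σ_{j≠i} y_j = 0.
With identical mines, set every y_j = y: then 305.9 − 3y − 2y = 0, i.e. y = 305.9/5 = 61.18.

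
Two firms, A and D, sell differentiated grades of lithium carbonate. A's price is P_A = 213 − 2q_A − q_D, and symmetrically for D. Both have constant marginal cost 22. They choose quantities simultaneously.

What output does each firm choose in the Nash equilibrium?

Firm A's profit: π = q_A(213 − 2q_A − q_D) − 22q_A.
∂π/∂q_A = 191 − 4q_A − q_D = 0 ⇒ q_A = 47.75 − 0.25q_D.
Setting q_A = q_D in the reaction function: q_A = 47.75 − 0.25q_A, so q_A = 47.75 / 1.25 = 38.2.

38.2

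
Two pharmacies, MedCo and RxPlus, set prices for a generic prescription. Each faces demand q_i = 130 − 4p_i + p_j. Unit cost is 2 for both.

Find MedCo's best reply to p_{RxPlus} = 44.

22.75

MedCo's profit: π = (p_{MedCo} − 2)(130 − 4p_{MedCo} + p_{RxPlus}).
∂π/∂p_{MedCo} = 138 − 8p_{MedCo} + p_{RxPlus} = 0 ⇒ p_{MedCo} = 17.25 + 0.125p_{RxPlus}.
At p_{RxPlus} = 44: p_{MedCo} = 17.25 + 0.125·44 = 22.75.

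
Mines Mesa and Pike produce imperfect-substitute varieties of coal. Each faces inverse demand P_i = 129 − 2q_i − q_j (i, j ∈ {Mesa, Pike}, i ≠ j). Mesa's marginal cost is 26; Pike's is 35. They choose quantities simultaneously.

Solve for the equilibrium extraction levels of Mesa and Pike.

Mine Mesa's profit: π = q_{Mesa}(129 − 2q_{Mesa} − q_{Pike}) − 26q_{Mesa}.
∂π/∂q_{Mesa} = 103 − 4q_{Mesa} − q_{Pike} = 0 ⇒ q_{Mesa} = 25.75 − 0.25q_{Pike}.
Similarly q_{Pike} = 23.5 − 0.25q_{Mesa}.
Substituting the second reaction function into the first: q_{Mesa} = 25.75 − 0.25(23.5 − 0.25q_{Mesa}), which gives 0.9375q_{Mesa} = 19.875 ⇒ q_{Mesa} = 21.2.
Then q_{Pike} = 23.5 − 0.25·21.2 = 18.2.

21.2, 18.2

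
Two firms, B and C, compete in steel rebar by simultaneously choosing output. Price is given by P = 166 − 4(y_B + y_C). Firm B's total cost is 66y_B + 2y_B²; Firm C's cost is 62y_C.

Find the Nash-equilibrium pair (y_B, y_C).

Firm B's profit: π = y_B(166 − 4(y_B + y_C)) − 66y_B − 2y_B².
∂π/∂y_B = 100 − 12y_B − 4y_C = 0, so y_B = 25/3 − (1/3)y_C.
For C: ∂π/∂y_C = 104 − 8y_C − 4y_B = 0 ⇒ y_C = 13 − 0.5y_B.
Plugging y_C into B's best response: y_B = 25/3 − (1/3)(13 − 0.5y_B) ⇒ (5/6)y_B = 4, so y_B = 4.8.
Then y_C = 13 − 0.5·4.8 = 10.6.

4.8, 10.6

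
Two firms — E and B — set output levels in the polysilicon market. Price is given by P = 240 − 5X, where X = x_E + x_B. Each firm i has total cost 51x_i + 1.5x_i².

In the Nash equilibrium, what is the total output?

21

Firm E's profit: π = x_E(240 − 5(x_E + x_B)) − 51x_E − 1.5x_E².
∂π/∂x_E = 189 − 13x_E − 5x_B = 0, so x_E = 189/13 − (5/13)x_B.
By symmetry x_B = x_E; substituting into the reaction function, (18/13)x_E = 189/13 and x_E = 10.5.
Total output: 10.5 + 10.5 = 21.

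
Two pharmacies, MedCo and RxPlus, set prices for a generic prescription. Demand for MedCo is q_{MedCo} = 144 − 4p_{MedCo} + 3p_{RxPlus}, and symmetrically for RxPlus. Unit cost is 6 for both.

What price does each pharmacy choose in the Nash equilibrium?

MedCo's profit: π = (p_{MedCo} − 6)(144 − 4p_{MedCo} + 3p_{RxPlus}).
∂π/∂p_{MedCo} = 168 − 8p_{MedCo} + 3p_{RxPlus} = 0 ⇒ p_{MedCo} = 21 + 0.375p_{RxPlus}.
The game is symmetric, so in equilibrium p_{RxPlus} = p_{MedCo}: the reaction function gives 0.625p_{MedCo} = 21, hence p_{MedCo} = 33.6.

33.6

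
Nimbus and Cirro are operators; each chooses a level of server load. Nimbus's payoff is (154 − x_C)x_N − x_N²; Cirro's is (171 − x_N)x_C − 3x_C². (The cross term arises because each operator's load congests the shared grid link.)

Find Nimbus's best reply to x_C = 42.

56

Expanding Nimbus's payoff: 154x_N − x_Cx_N − x_N².
∂π/∂x_N = 154 − x_C − 2x_N = 0, so x_N = 77 − 0.5x_C.
At x_C = 42: x_N = 77 − 0.5·42 = 56.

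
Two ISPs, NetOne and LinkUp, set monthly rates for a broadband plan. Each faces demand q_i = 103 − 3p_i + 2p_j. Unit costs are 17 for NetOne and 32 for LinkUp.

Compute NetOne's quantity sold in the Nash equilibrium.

72.9375

NetOne's profit: π = (p_{NetOne} − 17)(103 − 3p_{NetOne} + 2p_{LinkUp}).
∂π/∂p_{NetOne} = 154 − 6p_{NetOne} + 2p_{LinkUp} = 0 ⇒ p_{NetOne} = 77/3 + (1/3)p_{LinkUp}.
Similarly p_{LinkUp} = 199/6 + (1/3)p_{NetOne}.
Plugging p_{LinkUp} into NetOne's best response: p_{NetOne} = 77/3 + (1/3)(199/6 + (1/3)p_{NetOne}) ⇒ (8/9)p_{NetOne} = 661/18, so p_{NetOne} = 41.3125.
Then p_{LinkUp} = 199/6 + (1/3)·41.3125 = 46.9375.
q_{NetOne} = 103 − 3·41.3125 + 2·46.9375 = 72.9375.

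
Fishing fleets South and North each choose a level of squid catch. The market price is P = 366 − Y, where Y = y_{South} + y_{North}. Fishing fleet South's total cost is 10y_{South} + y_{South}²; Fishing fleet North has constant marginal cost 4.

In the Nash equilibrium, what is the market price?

160

Fishing fleet South's profit: π = y_{South}(366 − (y_{South} + y_{North})) − 10y_{South} − y_{South}².
∂π/∂y_{South} = 356 − 4y_{South} − y_{North} = 0, so y_{South} = 89 − 0.25y_{North}.
For North: ∂π/∂y_{North} = 362 − 2y_{North} − y_{South} = 0 ⇒ y_{North} = 181 − 0.5y_{South}.
Solving the two reaction functions simultaneously: (1 − (−0.25)(−0.5))y_{South} = 89 − 0.25·181, so 0.875y_{South} = 43.75 and y_{South} = 50.
Then y_{North} = 181 − 0.5·50 = 156.
Equilibrium price: P = 366 − 206 = 160.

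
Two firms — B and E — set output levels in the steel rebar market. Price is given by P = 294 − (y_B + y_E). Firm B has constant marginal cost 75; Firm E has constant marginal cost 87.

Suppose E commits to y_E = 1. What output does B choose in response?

109

Firm B's profit: π = y_B(294 − (y_B + y_E)) − 75y_B.
∂π/∂y_B = 219 − 2y_B − y_E = 0, so y_B = 109.5 − 0.5y_E.
At y_E = 1: y_B = 109.5 − 0.5·1 = 109.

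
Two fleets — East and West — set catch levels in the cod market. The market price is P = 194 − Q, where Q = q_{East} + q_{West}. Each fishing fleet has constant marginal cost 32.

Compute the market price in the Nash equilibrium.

Fishing fleet East's profit: π = q_{East}(194 − (q_{East} + q_{West})) − 32q_{East}.
∂π/∂q_{East} = 162 − 2q_{East} − q_{West} = 0, so q_{East} = 81 − 0.5q_{West}.
Setting q_{East} = q_{West} in the reaction function: q_{East} = 81 − 0.5q_{East}, so q_{East} = 81 / 1.5 = 54.
Equilibrium price: P = 194 − 108 = 86.

86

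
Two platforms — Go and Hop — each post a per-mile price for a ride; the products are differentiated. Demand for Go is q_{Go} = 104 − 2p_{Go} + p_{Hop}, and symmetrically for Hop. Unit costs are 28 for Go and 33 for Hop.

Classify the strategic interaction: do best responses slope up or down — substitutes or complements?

Go's profit: π = (p_{Go} − 28)(104 − 2p_{Go} + p_{Hop}).
∂π/∂p_{Go} = 160 − 4p_{Go} + p_{Hop} = 0 ⇒ p_{Go} = 40 + 0.25p_{Hop}.
The best-response slope dp_{Go}/dp_{Hop} = 0.25 > 0: the reaction function is upward-sloping, so the choices are strategic complements.

strategic complements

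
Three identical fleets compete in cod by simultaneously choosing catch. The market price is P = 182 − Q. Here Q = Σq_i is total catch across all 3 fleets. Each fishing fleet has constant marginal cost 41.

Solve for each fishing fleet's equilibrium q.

35.25

A representative fishing fleet's profit is π_i = q_i(182 − Q) − 41q_i, with Q = q_i + Σ_{j≠i} q_j.
First-order condition: 141 − 2q_i − Σ_{j≠i} q_j = 0.
With identical fishing fleets, set every q_j = q: then 141 − 2q − 2q = 0, i.e. q = 141/4 = 35.25.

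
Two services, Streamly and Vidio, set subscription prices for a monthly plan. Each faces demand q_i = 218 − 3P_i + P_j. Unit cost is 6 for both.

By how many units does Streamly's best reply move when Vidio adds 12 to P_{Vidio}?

Streamly's profit: π = (P_{Streamly} − 6)(218 − 3P_{Streamly} + P_{Vidio}).
∂π/∂P_{Streamly} = 236 − 6P_{Streamly} + P_{Vidio} = 0 ⇒ P_{Streamly} = 118/3 + (1/6)P_{Vidio}.
The reaction-function slope is 1/6, so a 12-unit rise in P_{Vidio} moves P_{Streamly} by 1/6 × 12 = 2. Streamly's best response rises — the actions are strategic complements.

2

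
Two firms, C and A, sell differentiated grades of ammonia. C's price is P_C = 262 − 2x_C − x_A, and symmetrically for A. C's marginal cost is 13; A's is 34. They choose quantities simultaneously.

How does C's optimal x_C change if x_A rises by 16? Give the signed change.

Firm C's profit: π = x_C(262 − 2x_C − x_A) − 13x_C.
∂π/∂x_C = 249 − 4x_C − x_A = 0 ⇒ x_C = 62.25 − 0.25x_A.
The reaction-function slope is −0.25, so a 16-unit rise in x_A moves x_C by −0.25 × 16 = −4. C's best response falls — the actions are strategic substitutes.

-4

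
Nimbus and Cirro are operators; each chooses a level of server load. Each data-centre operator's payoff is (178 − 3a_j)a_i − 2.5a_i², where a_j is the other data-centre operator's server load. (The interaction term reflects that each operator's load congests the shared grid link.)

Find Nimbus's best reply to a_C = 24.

Nimbus's payoff is (178 − 3a_C)a_N − 2.5a_N².
∂π/∂a_N = 178 − 3a_C − 5a_N = 0, so a_N = 35.6 − 0.6a_C.
At a_C = 24: a_N = 35.6 − 0.6·24 = 21.2.

21.2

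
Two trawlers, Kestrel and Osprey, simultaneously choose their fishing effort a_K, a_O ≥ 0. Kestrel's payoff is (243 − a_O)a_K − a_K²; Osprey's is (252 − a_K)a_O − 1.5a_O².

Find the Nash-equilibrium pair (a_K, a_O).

95.4, 52.2

Expanding Kestrel's payoff: 243a_K − a_Oa_K − a_K².
∂π/∂a_K = 243 − a_O − 2a_K = 0, so a_K = 121.5 − 0.5a_O.
Likewise for Osprey: a_O = 84 − (1/3)a_K.
Solving the two reaction functions simultaneously: (1 − (−0.5)(−1/3))a_K = 121.5 − 0.5·84, so (5/6)a_K = 79.5 and a_K = 95.4.
Then a_O = 84 − (1/3)·95.4 = 52.2.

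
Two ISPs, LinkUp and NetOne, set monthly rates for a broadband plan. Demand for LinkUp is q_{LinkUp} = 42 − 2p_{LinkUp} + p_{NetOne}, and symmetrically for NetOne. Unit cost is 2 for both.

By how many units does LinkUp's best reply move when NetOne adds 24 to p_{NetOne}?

6

LinkUp's profit: π = (p_{LinkUp} − 2)(42 − 2p_{LinkUp} + p_{NetOne}).
∂π/∂p_{LinkUp} = 46 − 4p_{LinkUp} + p_{NetOne} = 0 ⇒ p_{LinkUp} = 11.5 + 0.25p_{NetOne}.
The reaction-function slope is 0.25, so a 24-unit rise in p_{NetOne} moves p_{LinkUp} by 0.25 × 24 = 6. LinkUp's best response rises — the actions are strategic complements.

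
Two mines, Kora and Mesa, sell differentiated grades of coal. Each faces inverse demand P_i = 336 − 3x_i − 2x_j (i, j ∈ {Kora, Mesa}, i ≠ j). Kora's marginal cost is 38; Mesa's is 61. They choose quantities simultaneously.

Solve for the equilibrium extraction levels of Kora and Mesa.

38.6875, 32.9375

Mine Kora's profit: π = x_{Kora}(336 − 3x_{Kora} − 2x_{Mesa}) − 38x_{Kora}.
∂π/∂x_{Kora} = 298 − 6x_{Kora} − 2x_{Mesa} = 0 ⇒ x_{Kora} = 149/3 − (1/3)x_{Mesa}.
Similarly x_{Mesa} = 275/6 − (1/3)x_{Kora}.
Substituting the second reaction function into the first: x_{Kora} = 149/3 − (1/3)(275/6 − (1/3)x_{Kora}), which gives (8/9)x_{Kora} = 619/18 ⇒ x_{Kora} = 38.6875.
Then x_{Mesa} = 275/6 − (1/3)·38.6875 = 32.9375.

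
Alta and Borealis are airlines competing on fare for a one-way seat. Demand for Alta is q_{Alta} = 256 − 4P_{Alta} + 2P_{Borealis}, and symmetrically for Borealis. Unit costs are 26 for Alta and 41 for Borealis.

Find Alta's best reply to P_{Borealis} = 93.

Alta's profit: π = (P_{Alta} − 26)(256 − 4P_{Alta} + 2P_{Borealis}).
∂π/∂P_{Alta} = 360 − 8P_{Alta} + 2P_{Borealis} = 0 ⇒ P_{Alta} = 45 + 0.25P_{Borealis}.
At P_{Borealis} = 93: P_{Alta} = 45 + 0.25·93 = 68.25.

68.25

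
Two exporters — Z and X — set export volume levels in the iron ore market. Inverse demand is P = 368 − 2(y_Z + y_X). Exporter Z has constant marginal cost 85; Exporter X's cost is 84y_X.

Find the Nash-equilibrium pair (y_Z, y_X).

47, 47.5

Exporter Z's profit: π = y_Z(368 − 2(y_Z + y_X)) − 85y_Z.
∂π/∂y_Z = 283 − 4y_Z − 2y_X = 0, so y_Z = 70.75 − 0.5y_X.
By the same steps for X: y_X = 71 − 0.5y_Z.
Solving the two reaction functions simultaneously: (1 − (−0.5)(−0.5))y_Z = 70.75 − 0.5·71, so 0.75y_Z = 35.25 and y_Z = 47.
Then y_X = 71 − 0.5·47 = 47.5.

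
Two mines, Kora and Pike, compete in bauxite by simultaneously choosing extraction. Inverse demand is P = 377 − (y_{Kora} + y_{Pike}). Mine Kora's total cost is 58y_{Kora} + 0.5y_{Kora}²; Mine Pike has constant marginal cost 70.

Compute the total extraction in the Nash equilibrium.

Mine Kora's profit: π = y_{Kora}(377 − (y_{Kora} + y_{Pike})) − 58y_{Kora} − 0.5y_{Kora}².
∂π/∂y_{Kora} = 319 − 3y_{Kora} − y_{Pike} = 0, so y_{Kora} = 319/3 − (1/3)y_{Pike}.
For Pike: ∂π/∂y_{Pike} = 307 − 2y_{Pike} − y_{Kora} = 0 ⇒ y_{Pike} = 153.5 − 0.5y_{Kora}.
Substituting the second reaction function into the first: y_{Kora} = 319/3 − (1/3)(153.5 − 0.5y_{Kora}), which gives (5/6)y_{Kora} = 331/6 ⇒ y_{Kora} = 66.2.
Then y_{Pike} = 153.5 − 0.5·66.2 = 120.4.
Total extraction: 66.2 + 120.4 = 186.6.

186.6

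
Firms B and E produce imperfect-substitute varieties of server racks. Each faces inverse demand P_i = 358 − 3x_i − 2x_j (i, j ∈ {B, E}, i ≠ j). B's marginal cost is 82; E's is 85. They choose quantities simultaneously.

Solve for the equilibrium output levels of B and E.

34.6875, 33.9375

Firm B's profit: π = x_B(358 − 3x_B − 2x_E) − 82x_B.
∂π/∂x_B = 276 − 6x_B − 2x_E = 0 ⇒ x_B = 46 − (1/3)x_E.
Similarly x_E = 45.5 − (1/3)x_B.
Solving the two reaction functions simultaneously: (1 − (−1/3)(−1/3))x_B = 46 − (1/3)·45.5, so (8/9)x_B = 185/6 and x_B = 34.6875.
Then x_E = 45.5 − (1/3)·34.6875 = 33.9375.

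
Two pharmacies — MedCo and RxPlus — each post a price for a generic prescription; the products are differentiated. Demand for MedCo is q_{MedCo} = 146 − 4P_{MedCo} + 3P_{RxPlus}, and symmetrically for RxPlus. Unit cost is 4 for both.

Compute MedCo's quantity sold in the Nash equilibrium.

113.6

MedCo's profit: π = (P_{MedCo} − 4)(146 − 4P_{MedCo} + 3P_{RxPlus}).
∂π/∂P_{MedCo} = 162 − 8P_{MedCo} + 3P_{RxPlus} = 0 ⇒ P_{MedCo} = 20.25 + 0.375P_{RxPlus}.
The game is symmetric, so in equilibrium P_{RxPlus} = P_{MedCo}: the reaction function gives 0.625P_{MedCo} = 20.25, hence P_{MedCo} = 32.4.
q_{MedCo} = 146 − 4·32.4 + 3·32.4 = 113.6.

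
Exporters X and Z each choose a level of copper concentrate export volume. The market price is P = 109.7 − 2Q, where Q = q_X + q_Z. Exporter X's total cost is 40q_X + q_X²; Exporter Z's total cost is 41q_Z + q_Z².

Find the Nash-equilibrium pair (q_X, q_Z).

Exporter X's profit: π = q_X(109.7 − 2(q_X + q_Z)) − 40q_X − q_X².
∂π/∂q_X = 69.7 − 6q_X − 2q_Z = 0, so q_X = 697/60 − (1/3)q_Z.
By the same steps for Z: q_Z = 11.45 − (1/3)q_X.
Solving the two reaction functions simultaneously: (1 − (−1/3)(−1/3))q_X = 697/60 − (1/3)·11.45, so (8/9)q_X = 7.8 and q_X = 8.775.
Then q_Z = 11.45 − (1/3)·8.775 = 8.525.

8.775, 8.525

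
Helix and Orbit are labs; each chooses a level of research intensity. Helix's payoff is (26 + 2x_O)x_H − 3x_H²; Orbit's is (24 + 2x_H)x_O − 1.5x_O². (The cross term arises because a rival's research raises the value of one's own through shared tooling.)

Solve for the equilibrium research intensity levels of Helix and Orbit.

9, 14

Expanding Helix's payoff: 26x_H + 2x_Ox_H − 3x_H².
∂π/∂x_H = 26 + 2x_O − 6x_H = 0, so x_H = 13/3 + (1/3)x_O.
Likewise for Orbit: x_O = 8 + (2/3)x_H.
Solving the two reaction functions simultaneously: (1 − (1/3)(2/3))x_H = 13/3 + (1/3)·8, so (7/9)x_H = 7 and x_H = 9.
Then x_O = 8 + (2/3)·9 = 14.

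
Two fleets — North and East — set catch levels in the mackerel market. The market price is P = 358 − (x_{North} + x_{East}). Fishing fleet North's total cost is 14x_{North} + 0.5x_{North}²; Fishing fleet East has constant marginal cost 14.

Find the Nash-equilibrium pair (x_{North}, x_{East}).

68.8, 137.6

Fishing fleet North's profit: π = x_{North}(358 − (x_{North} + x_{East})) − 14x_{North} − 0.5x_{North}².
∂π/∂x_{North} = 344 − 3x_{North} − x_{East} = 0, so x_{North} = 344/3 − (1/3)x_{East}.
For East: ∂π/∂x_{East} = 344 − 2x_{East} − x_{North} = 0 ⇒ x_{East} = 172 − 0.5x_{North}.
Solving the two reaction functions simultaneously: (1 − (−1/3)(−0.5))x_{North} = 344/3 − (1/3)·172, so (5/6)x_{North} = 172/3 and x_{North} = 68.8.
Then x_{East} = 172 − 0.5·68.8 = 137.6.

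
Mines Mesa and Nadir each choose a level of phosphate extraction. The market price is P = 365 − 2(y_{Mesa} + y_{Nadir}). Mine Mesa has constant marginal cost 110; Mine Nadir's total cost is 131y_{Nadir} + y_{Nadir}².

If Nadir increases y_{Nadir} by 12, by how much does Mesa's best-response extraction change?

Mine Mesa's profit: π = y_{Mesa}(365 − 2(y_{Mesa} + y_{Nadir})) − 110y_{Mesa}.
∂π/∂y_{Mesa} = 255 − 4y_{Mesa} − 2y_{Nadir} = 0, so y_{Mesa} = 63.75 − 0.5y_{Nadir}.
The reaction-function slope is −0.5, so a 12-unit rise in y_{Nadir} moves y_{Mesa} by −0.5 × 12 = −6. Mesa's best response falls — the actions are strategic substitutes.

-6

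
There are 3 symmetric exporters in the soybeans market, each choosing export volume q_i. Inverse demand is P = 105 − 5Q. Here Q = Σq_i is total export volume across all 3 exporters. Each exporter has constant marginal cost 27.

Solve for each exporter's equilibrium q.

3.9

A representative exporter's profit is π_i = q_i(105 − 5Q) − 27q_i, with Q = q_i + Σ_{j≠i} q_j.
First-order condition: 78 − 10q_i − 5Σ_{j≠i} q_j = 0.
Imposing symmetry (q_j = q for all j) turns Σ_{j≠i} q_j into 2q, so 78 = 20q and q = 3.9.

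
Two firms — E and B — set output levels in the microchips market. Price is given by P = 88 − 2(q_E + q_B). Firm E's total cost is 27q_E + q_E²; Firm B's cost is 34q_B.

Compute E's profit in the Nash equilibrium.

Firm E's profit: π = q_E(88 − 2(q_E + q_B)) − 27q_E − q_E².
∂π/∂q_E = 61 − 6q_E − 2q_B = 0, so q_E = 61/6 − (1/3)q_B.
For B: ∂π/∂q_B = 54 − 4q_B − 2q_E = 0 ⇒ q_B = 13.5 − 0.5q_E.
Solving the two reaction functions simultaneously: (1 − (−1/3)(−0.5))q_E = 61/6 − (1/3)·13.5, so (5/6)q_E = 17/3 and q_E = 6.8.
Then q_B = 13.5 − 0.5·6.8 = 10.1.
Price P = 88 − 2·16.9 = 54.2.
E's profit: (54.2 − 27)·6.8 − (6.8)² = 138.72.

138.72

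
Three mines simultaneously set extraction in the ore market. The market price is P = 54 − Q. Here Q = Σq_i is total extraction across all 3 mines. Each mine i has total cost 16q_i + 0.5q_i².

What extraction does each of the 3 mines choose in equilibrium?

7.6

A representative mine's profit is π_i = q_i(54 − Q) − 16q_i − 0.5q_i², with Q = q_i + Σ_{j≠i} q_j.
First-order condition: 38 − 3q_i − Σ_{j≠i} q_j = 0.
In a symmetric equilibrium every mine chooses the same q, so Σ_{j≠i} q_j = 2q. The condition becomes 38 − 5q = 0, giving q = 38/5 = 7.6.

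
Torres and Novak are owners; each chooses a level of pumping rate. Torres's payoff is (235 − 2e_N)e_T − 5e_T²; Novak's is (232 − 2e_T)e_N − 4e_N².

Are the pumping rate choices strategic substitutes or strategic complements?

Expanding Torres's payoff: 235e_T − 2e_Ne_T − 5e_T².
∂π/∂e_T = 235 − 2e_N − 10e_T = 0, so e_T = 23.5 − 0.2e_N.
The best-response slope de_T/de_N = −0.2 < 0: the reaction function is downward-sloping, so the choices are strategic substitutes.

strategic substitutes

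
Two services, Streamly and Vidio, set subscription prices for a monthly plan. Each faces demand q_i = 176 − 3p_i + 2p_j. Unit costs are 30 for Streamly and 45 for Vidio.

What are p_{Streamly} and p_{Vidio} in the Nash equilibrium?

69.3125, 74.9375

Streamly's profit: π = (p_{Streamly} − 30)(176 − 3p_{Streamly} + 2p_{Vidio}).
∂π/∂p_{Streamly} = 266 − 6p_{Streamly} + 2p_{Vidio} = 0 ⇒ p_{Streamly} = 133/3 + (1/3)p_{Vidio}.
Similarly p_{Vidio} = 311/6 + (1/3)p_{Streamly}.
Solving the two reaction functions simultaneously: (1 − (1/3)(1/3))p_{Streamly} = 133/3 + (1/3)·(311/6), so (8/9)p_{Streamly} = 1109/18 and p_{Streamly} = 69.3125.
Then p_{Vidio} = 311/6 + (1/3)·69.3125 = 74.9375.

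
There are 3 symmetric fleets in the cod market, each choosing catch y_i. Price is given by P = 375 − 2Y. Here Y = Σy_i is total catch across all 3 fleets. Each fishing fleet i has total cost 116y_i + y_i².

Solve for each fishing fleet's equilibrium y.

A representative fishing fleet's profit is π_i = y_i(375 − 2Y) − 116y_i − y_i², with Y = y_i + Σ_{j≠i} y_j.
First-order condition: 259 − 6y_i − 2Σ_{j≠i} y_j = 0.
Imposing symmetry (y_j = y for all j) turns Σ_{j≠i} y_j into 2y, so 259 = 10y and y = 25.9.

25.9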